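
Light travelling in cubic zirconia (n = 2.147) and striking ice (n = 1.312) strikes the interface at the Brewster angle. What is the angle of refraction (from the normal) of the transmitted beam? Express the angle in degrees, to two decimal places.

θ_B = arctan(n₂/n₁) = arctan(1.312/2.147) = 31.43°.
The refracted ray is perpendicular to the reflected ray, so θ_t = 90° − θ_B = 58.57°.

θ_t ≈ 58.57°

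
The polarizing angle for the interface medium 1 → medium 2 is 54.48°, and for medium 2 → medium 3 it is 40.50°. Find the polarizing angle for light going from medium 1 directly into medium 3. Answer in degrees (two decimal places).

n₂/n₁ = tan 54.48° = 1.4009 and n₃/n₂ = tan 40.50° = 0.8541.
Multiplying, n₃/n₁ = 1.4009 × 0.8541 = 1.1965, and θ_B(1→3) = arctan 1.1965 = 50.11°.

θ_B ≈ 50.11°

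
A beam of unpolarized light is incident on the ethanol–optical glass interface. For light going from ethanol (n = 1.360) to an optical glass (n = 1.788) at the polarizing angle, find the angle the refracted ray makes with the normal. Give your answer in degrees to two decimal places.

θ_B = arctan(n₂/n₁) = arctan(1.788/1.360) = 52.74°.
The refracted ray is perpendicular to the reflected ray, so θ_t = 90° − θ_B = 37.26°.

θ_t ≈ 37.26°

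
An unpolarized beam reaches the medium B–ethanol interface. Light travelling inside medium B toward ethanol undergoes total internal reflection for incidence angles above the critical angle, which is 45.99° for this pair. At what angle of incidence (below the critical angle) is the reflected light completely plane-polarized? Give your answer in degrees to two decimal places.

θ_B ≈ 35.72°

At the critical angle sin θ_c = n₂/n₁, giving n₂/n₁ = sin 45.99° = 0.7192.
Then tan θ_B = n₂/n₁ = 0.7192, so θ_B = arctan 0.7192 = 35.72°.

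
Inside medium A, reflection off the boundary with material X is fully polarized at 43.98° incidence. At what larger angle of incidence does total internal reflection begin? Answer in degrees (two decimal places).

tan θ_B = n₂/n₁ = tan 43.98° = 0.9650.
Total internal reflection: sin θ_c = n₂/n₁ = 0.9650.
θ_c = arcsin(0.9650) = 74.80°.

θ_c ≈ 74.80°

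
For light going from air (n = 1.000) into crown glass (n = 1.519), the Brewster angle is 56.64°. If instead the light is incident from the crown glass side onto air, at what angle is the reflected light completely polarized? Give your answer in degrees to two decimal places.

Reversing the direction swaps n₁ and n₂, so tan θ_B' = 1/tan θ_B and θ_B' = 90° − θ_B.
Hence θ_B' = 90° − 56.64° = 33.36°.

θ_B' ≈ 33.36°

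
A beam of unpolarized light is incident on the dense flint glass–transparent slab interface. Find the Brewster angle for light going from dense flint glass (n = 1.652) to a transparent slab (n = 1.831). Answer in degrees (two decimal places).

Here n₂/n₁ = 1.831/1.652 = 1.1084, and Brewster's law gives tan θ_B = n₂/n₁. Taking the arctangent, θ_B = 47.94°.

θ_B ≈ 47.94°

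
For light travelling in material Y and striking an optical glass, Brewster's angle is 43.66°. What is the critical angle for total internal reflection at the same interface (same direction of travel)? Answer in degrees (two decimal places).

θ_c ≈ 72.61°

tan θ_B = n₂/n₁ = tan 43.66° = 0.9543.
Total internal reflection: sin θ_c = n₂/n₁ = 0.9543.
θ_c = arcsin(0.9543) = 72.61°.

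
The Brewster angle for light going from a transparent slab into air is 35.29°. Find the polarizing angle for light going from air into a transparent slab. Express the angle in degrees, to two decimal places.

The two Brewster angles are complementary: θ_B' = 90° − θ_B = 90° − 35.29° = 54.71°.

θ_B' ≈ 54.71°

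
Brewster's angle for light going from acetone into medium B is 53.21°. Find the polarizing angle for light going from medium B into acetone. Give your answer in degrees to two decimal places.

θ_B' ≈ 36.79°

Reversing the direction swaps n₁ and n₂, so tan θ_B' = 1/tan θ_B and θ_B' = 90° − θ_B.
Hence θ_B' = 90° − 53.21° = 36.79°.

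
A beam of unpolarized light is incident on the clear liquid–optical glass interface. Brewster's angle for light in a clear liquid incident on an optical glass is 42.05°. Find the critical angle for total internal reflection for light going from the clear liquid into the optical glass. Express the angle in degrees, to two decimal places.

θ_c ≈ 64.42°

n₂/n₁ = tan 42.05° = 0.9020; the critical angle satisfies sin θ_c = n₂/n₁.
θ_c = arcsin(0.9020) = 64.42°.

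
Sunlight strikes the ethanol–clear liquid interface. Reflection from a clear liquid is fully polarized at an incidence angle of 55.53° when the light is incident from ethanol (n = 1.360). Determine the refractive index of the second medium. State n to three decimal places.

n ≈ 1.981

At Brewster's angle, tan θ_B = n₂/n₁ with n₁ on the incident side (ethanol) and n₂ on the transmitted side (a clear liquid).
n₂ = n₁ tan θ_B = 1.360 × tan 55.53° = 1.981.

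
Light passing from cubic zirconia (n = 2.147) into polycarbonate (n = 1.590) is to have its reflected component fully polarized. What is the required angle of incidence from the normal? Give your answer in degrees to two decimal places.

Here n₂/n₁ = 1.590/2.147 = 0.7406, and Brewster's law gives tan θ_B = n₂/n₁. Taking the arctangent, θ_B = 36.52°.

θ_B ≈ 36.52°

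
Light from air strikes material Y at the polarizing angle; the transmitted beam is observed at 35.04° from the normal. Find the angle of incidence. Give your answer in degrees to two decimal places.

θ_B ≈ 54.96°

At Brewster's angle the reflected and refracted rays are perpendicular, so θ_B + θ_t = 90°.
So θ_B = 90° − θ_t = 90° − 35.04° = 54.96°.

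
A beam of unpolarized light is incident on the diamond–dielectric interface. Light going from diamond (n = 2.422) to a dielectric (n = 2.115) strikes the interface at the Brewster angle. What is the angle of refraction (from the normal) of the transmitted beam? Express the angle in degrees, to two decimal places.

θ_B = arctan(n₂/n₁) = arctan(2.115/2.422) = 41.13°.
Since θ_B + θ_t = 90° at Brewster incidence, θ_t = 90° − 41.13° = 48.87°.

θ_t ≈ 48.87°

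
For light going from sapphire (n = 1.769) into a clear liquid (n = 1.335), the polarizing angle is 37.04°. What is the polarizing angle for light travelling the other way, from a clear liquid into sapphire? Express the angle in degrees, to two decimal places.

tan θ_B' = n₁/n₂ = 1/tan θ_B, so θ_B' = 90° − θ_B.
θ_B' = 90° − 37.04° = 52.96°.

θ_B' ≈ 52.96°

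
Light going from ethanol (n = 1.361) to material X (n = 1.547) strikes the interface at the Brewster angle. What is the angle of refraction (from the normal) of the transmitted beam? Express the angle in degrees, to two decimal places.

First find Brewster's angle: tan θ_B = 1.547/1.361 = 1.1367, giving θ_B = 48.66°.
The refracted ray is perpendicular to the reflected ray, so θ_t = 90° − θ_B = 41.34°.

θ_t ≈ 41.34°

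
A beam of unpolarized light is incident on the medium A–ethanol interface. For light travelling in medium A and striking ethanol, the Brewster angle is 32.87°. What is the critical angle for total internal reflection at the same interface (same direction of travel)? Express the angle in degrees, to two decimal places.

θ_c ≈ 40.25°

n₂/n₁ = tan 32.87° = 0.6462; the critical angle satisfies sin θ_c = n₂/n₁.
θ_c = arcsin(0.6462) = 40.25°.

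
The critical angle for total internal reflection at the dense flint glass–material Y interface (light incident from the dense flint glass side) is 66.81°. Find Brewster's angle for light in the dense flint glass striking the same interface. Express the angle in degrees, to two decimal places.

n₂/n₁ = sin θ_c = sin 66.81° = 0.9192.
tan θ_B equals the same ratio, so θ_B = arctan(0.9192) = 42.59°.

θ_B ≈ 42.59°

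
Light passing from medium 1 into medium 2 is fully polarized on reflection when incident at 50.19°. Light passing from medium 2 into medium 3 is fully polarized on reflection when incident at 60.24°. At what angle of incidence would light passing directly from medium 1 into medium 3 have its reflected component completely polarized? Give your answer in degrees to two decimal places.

tan θ_B(1→2) = n₂/n₁ = tan 50.19° = 1.1998.
tan θ_B(2→3) = n₃/n₂ = tan 60.24° = 1.7489.
Multiplying, n₃/n₁ = 1.1998 × 1.7489 = 2.0984, and θ_B(1→3) = arctan 2.0984 = 64.52°.

θ_B ≈ 64.52°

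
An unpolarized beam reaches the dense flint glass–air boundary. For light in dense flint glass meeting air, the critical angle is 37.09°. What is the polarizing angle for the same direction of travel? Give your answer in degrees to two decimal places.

n₂/n₁ = sin θ_c = sin 37.09° = 0.6031.
tan θ_B equals the same ratio, so θ_B = arctan(0.6031) = 31.09°.

θ_B ≈ 31.09°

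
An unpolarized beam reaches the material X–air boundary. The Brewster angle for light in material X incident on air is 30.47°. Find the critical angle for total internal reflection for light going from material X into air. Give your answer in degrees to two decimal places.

θ_c ≈ 36.04°

From Brewster, n₂/n₁ = tan θ_B = tan 30.47° = 0.5883.
Then sin θ_c = n₂/n₁ = 0.5883, so θ_c = arcsin 0.5883 = 36.04°.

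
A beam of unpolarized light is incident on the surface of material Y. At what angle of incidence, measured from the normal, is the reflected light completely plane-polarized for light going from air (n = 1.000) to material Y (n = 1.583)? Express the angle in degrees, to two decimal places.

tan θ_B = n₂/n₁ = 1.583/1.000 = 1.5830. Taking the arctangent, θ_B = 57.72°.

θ_B ≈ 57.72°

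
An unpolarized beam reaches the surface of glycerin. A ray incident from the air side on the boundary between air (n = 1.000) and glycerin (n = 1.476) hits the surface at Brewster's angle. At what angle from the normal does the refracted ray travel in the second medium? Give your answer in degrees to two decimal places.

θ_t ≈ 34.12°

First find Brewster's angle: tan θ_B = 1.476/1.000 = 1.4760, giving θ_B = 55.88°.
Since θ_B + θ_t = 90° at Brewster incidence, θ_t = 90° − 55.88° = 34.12°.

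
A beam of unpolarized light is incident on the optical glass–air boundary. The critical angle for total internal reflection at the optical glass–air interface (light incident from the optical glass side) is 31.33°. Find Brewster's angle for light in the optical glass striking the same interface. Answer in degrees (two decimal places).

n₂/n₁ = sin θ_c = sin 31.33° = 0.5200.
tan θ_B equals the same ratio, so θ_B = arctan(0.5200) = 27.47°.

θ_B ≈ 27.47°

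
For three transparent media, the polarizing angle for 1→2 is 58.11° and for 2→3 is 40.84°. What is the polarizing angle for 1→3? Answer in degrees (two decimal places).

n₂/n₁ = tan 58.11° = 1.6072 and n₃/n₂ = tan 40.84° = 0.8644.
Multiplying, n₃/n₁ = 1.6072 × 0.8644 = 1.3893, and θ_B(1→3) = arctan 1.3893 = 54.25°.

θ_B ≈ 54.25°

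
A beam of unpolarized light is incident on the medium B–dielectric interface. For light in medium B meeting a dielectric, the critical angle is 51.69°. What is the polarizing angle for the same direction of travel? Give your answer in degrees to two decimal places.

n₂/n₁ = sin θ_c = sin 51.69° = 0.7847.
tan θ_B equals the same ratio, so θ_B = arctan(0.7847) = 38.12°.

θ_B ≈ 38.12°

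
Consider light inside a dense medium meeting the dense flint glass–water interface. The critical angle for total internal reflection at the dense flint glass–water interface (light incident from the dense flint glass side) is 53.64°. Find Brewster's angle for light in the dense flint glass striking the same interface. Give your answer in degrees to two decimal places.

At the critical angle sin θ_c = n₂/n₁, giving n₂/n₁ = sin 53.64° = 0.8053.
Then tan θ_B = n₂/n₁ = 0.8053, so θ_B = arctan 0.8053 = 38.84°.

θ_B ≈ 38.84°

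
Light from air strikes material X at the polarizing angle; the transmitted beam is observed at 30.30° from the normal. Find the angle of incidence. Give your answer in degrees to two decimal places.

At Brewster's angle the reflected and refracted rays are perpendicular, so θ_B + θ_t = 90°.
θ_B = 90° − 30.30° = 59.70°.

θ_B ≈ 59.70°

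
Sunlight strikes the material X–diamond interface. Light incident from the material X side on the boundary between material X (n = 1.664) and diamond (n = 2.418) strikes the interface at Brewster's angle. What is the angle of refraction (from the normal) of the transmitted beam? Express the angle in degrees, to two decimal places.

First find Brewster's angle: tan θ_B = 2.418/1.664 = 1.4531, giving θ_B = 55.47°.
At Brewster's angle the reflected and refracted rays are perpendicular, so θ_t = 90° − θ_B = 90° − 55.47° = 34.53°.

θ_t ≈ 34.53°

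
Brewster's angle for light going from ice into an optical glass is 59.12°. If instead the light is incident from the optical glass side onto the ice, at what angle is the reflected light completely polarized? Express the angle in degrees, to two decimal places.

The two Brewster angles are complementary: θ_B' = 90° − θ_B = 90° − 59.12° = 30.88°.

θ_B' ≈ 30.88°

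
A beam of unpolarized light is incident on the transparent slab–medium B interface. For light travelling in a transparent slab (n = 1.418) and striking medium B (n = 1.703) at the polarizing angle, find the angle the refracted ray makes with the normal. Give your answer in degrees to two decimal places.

θ_B = arctan(n₂/n₁) = arctan(1.703/1.418) = 50.22°.
The refracted ray is perpendicular to the reflected ray, so θ_t = 90° − θ_B = 39.78°.

θ_t ≈ 39.78°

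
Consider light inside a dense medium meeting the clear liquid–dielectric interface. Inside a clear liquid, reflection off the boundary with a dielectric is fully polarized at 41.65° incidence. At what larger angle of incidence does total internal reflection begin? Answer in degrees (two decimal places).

θ_c ≈ 62.80°

n₂/n₁ = tan 41.65° = 0.8894; the critical angle satisfies sin θ_c = n₂/n₁.
θ_c = arcsin(0.8894) = 62.80°.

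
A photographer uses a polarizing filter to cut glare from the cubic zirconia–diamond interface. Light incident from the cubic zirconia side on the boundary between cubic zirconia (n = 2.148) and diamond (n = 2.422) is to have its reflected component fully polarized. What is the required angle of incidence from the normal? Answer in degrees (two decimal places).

Here n₂/n₁ = 2.422/2.148 = 1.1276, and Brewster's law gives tan θ_B = n₂/n₁.
So θ_B = arctan 1.1276 = 48.43°.

θ_B ≈ 48.43°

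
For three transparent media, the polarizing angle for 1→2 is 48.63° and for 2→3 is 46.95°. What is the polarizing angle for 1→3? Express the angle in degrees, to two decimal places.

θ_B ≈ 50.56°

tan θ_B(1→2) = n₂/n₁ = tan 48.63° = 1.1355.
tan θ_B(2→3) = n₃/n₂ = tan 46.95° = 1.0705.
n₃/n₁ = 1.2155. Then tan θ_B(1→3) = n₃/n₁, so θ_B(1→3) = arctan(1.2155) = 50.56°.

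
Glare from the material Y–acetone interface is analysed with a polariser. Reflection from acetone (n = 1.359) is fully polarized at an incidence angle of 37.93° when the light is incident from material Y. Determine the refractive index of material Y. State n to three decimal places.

Full polarization of the reflected beam means tan θ_B = n₂/n₁, where n₁ is the incident medium (material Y).
n₁ = n₂ / tan θ_B = 1.359 / tan 37.93° = 1.744.

n ≈ 1.744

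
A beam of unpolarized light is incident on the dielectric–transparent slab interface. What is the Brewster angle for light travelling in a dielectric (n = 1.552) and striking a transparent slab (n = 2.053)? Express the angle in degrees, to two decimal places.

Brewster's condition: tan θ_B = n₂/n₁ = 2.053/1.552 = 1.3228. Taking the arctangent, θ_B = 52.91°.

θ_B ≈ 52.91°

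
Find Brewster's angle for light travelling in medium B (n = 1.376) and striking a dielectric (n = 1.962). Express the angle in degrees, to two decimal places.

tan θ_B = n₂/n₁ = 1.962/1.376 = 1.4259.
θ_B = arctan(1.4259) = 54.96°.

θ_B ≈ 54.96°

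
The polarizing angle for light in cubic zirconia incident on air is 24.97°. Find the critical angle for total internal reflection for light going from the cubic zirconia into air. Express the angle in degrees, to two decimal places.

θ_c ≈ 27.75°

n₂/n₁ = tan 24.97° = 0.4657; the critical angle satisfies sin θ_c = n₂/n₁.
θ_c = arcsin(0.4657) = 27.75°.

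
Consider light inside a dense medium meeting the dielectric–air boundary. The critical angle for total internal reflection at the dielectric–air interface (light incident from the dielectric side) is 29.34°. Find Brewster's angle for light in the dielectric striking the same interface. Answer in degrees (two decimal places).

n₂/n₁ = sin θ_c = sin 29.34° = 0.4900.
tan θ_B equals the same ratio, so θ_B = arctan(0.4900) = 26.10°.

θ_B ≈ 26.10°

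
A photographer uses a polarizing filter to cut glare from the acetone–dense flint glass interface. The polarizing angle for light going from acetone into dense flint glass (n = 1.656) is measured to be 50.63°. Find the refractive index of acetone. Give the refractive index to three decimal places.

Full polarization of the reflected beam means tan θ_B = n₂/n₁, where n₁ is the incident medium (acetone).
n₁ = n₂ / tan θ_B = 1.656 / tan 50.63° = 1.359.

n ≈ 1.359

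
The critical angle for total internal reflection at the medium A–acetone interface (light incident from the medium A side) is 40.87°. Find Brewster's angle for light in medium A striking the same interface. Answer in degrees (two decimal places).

n₂/n₁ = sin θ_c = sin 40.87° = 0.6543.
tan θ_B equals the same ratio, so θ_B = arctan(0.6543) = 33.20°.

θ_B ≈ 33.20°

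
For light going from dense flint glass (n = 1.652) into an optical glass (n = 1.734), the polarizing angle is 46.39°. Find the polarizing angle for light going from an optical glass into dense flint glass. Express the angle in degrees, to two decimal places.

Reversing the direction swaps n₁ and n₂, so tan θ_B' = 1/tan θ_B and θ_B' = 90° − θ_B.
Hence θ_B' = 90° − 46.39° = 43.61°.

θ_B' ≈ 43.61°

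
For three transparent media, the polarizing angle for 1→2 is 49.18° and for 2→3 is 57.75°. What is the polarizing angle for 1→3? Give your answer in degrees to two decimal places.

Each Brewster angle gives a ratio: n₂/n₁ = tan 49.18° = 1.1577, n₃/n₂ = tan 57.75° = 1.5849.
So n₃/n₁ = (n₂/n₁)(n₃/n₂) = 1.1577 × 1.5849 = 1.8348.
θ_B(1→3) = arctan(1.8348) = 61.41°.

θ_B ≈ 61.41°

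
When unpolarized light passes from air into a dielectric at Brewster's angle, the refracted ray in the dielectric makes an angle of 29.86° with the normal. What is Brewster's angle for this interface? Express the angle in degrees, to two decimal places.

Brewster's condition makes the reflected and refracted beams perpendicular: θ_B + θ_t = 90°.
θ_B = 90° − 29.86° = 60.14°.

θ_B ≈ 60.14°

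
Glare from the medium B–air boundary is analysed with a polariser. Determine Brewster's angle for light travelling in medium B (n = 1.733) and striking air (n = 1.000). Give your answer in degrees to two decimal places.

θ_B ≈ 29.99°

The reflected p-component vanishes when tan θ_B = n₂/n₁.
Brewster's condition: tan θ_B = n₂/n₁ = 1.000/1.733 = 0.5770. Taking the arctangent, θ_B = 29.99°.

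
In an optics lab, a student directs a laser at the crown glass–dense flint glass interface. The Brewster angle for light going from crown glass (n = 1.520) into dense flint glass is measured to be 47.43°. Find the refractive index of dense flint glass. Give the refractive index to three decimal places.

n ≈ 1.655

At the Brewster angle, tan θ_B = n₂/n₁ with n₁ on the incident side (crown glass) and n₂ on the transmitted side (dense flint glass).
n₂ = n₁ tan θ_B = 1.520 × tan 47.43° = 1.655.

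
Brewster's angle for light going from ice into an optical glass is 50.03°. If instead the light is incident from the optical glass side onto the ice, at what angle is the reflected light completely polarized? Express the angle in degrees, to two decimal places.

θ_B' ≈ 39.97°

The two Brewster angles are complementary: θ_B' = 90° − θ_B = 90° − 50.03° = 39.97°.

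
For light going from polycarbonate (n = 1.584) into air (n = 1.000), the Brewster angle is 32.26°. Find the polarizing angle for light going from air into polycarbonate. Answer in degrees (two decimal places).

Reversing the direction swaps n₁ and n₂, so tan θ_B' = 1/tan θ_B and θ_B' = 90° − θ_B.
Hence θ_B' = 90° − 32.26° = 57.74°.

θ_B' ≈ 57.74°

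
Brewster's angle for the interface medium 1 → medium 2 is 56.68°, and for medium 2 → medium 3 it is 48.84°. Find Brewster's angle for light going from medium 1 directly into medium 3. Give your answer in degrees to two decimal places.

θ_B ≈ 60.11°

tan θ_B(1→2) = n₂/n₁ = tan 56.68° = 1.5212.
tan θ_B(2→3) = n₃/n₂ = tan 48.84° = 1.1439.
Multiplying, n₃/n₁ = 1.5212 × 1.1439 = 1.7401, and θ_B(1→3) = arctan 1.7401 = 60.11°.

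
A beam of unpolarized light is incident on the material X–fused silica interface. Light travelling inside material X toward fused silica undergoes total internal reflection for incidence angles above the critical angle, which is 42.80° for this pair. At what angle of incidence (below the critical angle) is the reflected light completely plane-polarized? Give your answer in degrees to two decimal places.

θ_B ≈ 34.19°

At the critical angle sin θ_c = n₂/n₁, giving n₂/n₁ = sin 42.80° = 0.6794.
Then tan θ_B = n₂/n₁ = 0.6794, so θ_B = arctan 0.6794 = 34.19°.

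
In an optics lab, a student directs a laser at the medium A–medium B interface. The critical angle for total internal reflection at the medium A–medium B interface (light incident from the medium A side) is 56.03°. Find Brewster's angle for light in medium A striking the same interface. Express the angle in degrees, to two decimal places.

θ_B ≈ 39.67°

sin θ_c = n₂/n₁, so n₂/n₁ = sin 56.03° = 0.8293.
Brewster: tan θ_B = n₂/n₁ = 0.8293.
θ_B = arctan(0.8293) = 39.67°.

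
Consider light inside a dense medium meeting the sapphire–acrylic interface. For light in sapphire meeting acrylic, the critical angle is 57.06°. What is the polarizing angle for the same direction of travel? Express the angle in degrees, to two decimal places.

θ_B ≈ 40.00°

At the critical angle sin θ_c = n₂/n₁, giving n₂/n₁ = sin 57.06° = 0.8392.
Then tan θ_B = n₂/n₁ = 0.8392, so θ_B = arctan 0.8392 = 40.00°.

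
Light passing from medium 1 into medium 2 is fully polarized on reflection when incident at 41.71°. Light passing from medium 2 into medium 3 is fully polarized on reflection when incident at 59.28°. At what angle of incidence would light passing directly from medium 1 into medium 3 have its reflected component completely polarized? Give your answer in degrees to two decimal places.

tan θ_B(1→2) = n₂/n₁ = tan 41.71° = 0.8913.
tan θ_B(2→3) = n₃/n₂ = tan 59.28° = 1.6829.
Multiplying, n₃/n₁ = 0.8913 × 1.6829 = 1.4999, and θ_B(1→3) = arctan 1.4999 = 56.31°.

θ_B ≈ 56.31°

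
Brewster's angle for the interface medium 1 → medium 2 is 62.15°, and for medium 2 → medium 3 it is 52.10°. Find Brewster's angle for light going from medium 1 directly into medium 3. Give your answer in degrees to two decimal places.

θ_B ≈ 67.64°

n₂/n₁ = tan 62.15° = 1.8927 and n₃/n₂ = tan 52.10° = 1.2846.
n₃/n₁ = 2.4312. Then tan θ_B(1→3) = n₃/n₁, so θ_B(1→3) = arctan(2.4312) = 67.64°.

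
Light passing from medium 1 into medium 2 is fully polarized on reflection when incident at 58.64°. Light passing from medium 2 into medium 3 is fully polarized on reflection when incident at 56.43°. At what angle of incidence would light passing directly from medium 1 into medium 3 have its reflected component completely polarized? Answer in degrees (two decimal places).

θ_B ≈ 67.98°

Each Brewster angle gives a ratio: n₂/n₁ = tan 58.64° = 1.6408, n₃/n₂ = tan 56.43° = 1.5068.
So n₃/n₁ = (n₂/n₁)(n₃/n₂) = 1.6408 × 1.5068 = 2.4725.
θ_B(1→3) = arctan(2.4725) = 67.98°.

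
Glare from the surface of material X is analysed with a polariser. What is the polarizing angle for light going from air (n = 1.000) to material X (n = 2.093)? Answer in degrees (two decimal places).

θ_B ≈ 64.46°

Brewster's condition: tan θ_B = n₂/n₁ = 2.093/1.000 = 2.0930. Taking the arctangent, θ_B = 64.46°.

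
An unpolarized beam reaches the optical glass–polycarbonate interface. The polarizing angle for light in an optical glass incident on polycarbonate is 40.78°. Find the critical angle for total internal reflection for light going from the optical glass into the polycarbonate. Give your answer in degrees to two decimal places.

From Brewster, n₂/n₁ = tan θ_B = tan 40.78° = 0.8626.
Then sin θ_c = n₂/n₁ = 0.8626, so θ_c = arcsin 0.8626 = 59.61°.

θ_c ≈ 59.61°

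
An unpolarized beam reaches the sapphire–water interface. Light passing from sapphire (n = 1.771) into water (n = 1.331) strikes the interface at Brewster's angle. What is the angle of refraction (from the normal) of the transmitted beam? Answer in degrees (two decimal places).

tan θ_B = n₂/n₁ = 1.331/1.771 = 0.7516, so θ_B = 36.93°.
The refracted ray is perpendicular to the reflected ray, so θ_t = 90° − θ_B = 53.07°.

θ_t ≈ 53.07°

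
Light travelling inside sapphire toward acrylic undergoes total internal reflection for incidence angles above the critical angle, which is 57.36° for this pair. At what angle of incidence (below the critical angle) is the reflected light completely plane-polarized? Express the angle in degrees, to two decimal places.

θ_B ≈ 40.10°

At the critical angle sin θ_c = n₂/n₁, giving n₂/n₁ = sin 57.36° = 0.8421.
Then tan θ_B = n₂/n₁ = 0.8421, so θ_B = arctan 0.8421 = 40.10°.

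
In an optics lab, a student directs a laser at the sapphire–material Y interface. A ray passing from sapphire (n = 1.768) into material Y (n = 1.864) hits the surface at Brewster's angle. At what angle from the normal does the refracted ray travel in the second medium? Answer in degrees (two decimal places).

θ_t ≈ 43.49°

First find Brewster's angle: tan θ_B = 1.864/1.768 = 1.0543, giving θ_B = 46.51°.
Since θ_B + θ_t = 90° at Brewster incidence, θ_t = 90° − 46.51° = 43.49°.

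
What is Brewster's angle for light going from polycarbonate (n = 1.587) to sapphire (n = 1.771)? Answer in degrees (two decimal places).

θ_B ≈ 48.14°

tan θ_B = n₂/n₁ = 1.771/1.587 = 1.1159.
θ_B = arctan(1.1159) = 48.14°.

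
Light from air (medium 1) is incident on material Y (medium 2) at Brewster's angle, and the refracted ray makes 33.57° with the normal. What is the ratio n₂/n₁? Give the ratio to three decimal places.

θ_B + θ_t = 90°, so θ_B = 90° − 33.57° = 56.43°.
tan θ_B = n₂/n₁, so n₂/n₁ = tan 56.43° = 1.507.

n₂/n₁ ≈ 1.507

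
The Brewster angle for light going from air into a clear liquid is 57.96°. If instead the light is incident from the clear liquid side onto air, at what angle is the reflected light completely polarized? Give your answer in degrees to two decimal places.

tan θ_B' = n₁/n₂ = 1/tan θ_B, so θ_B' = 90° − θ_B.
θ_B' = 90° − 57.96° = 32.04°.

θ_B' ≈ 32.04°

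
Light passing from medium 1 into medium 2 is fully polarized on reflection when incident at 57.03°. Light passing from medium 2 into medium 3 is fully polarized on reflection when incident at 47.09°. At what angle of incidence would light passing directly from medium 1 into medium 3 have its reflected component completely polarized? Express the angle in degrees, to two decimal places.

tan θ_B(1→2) = n₂/n₁ = tan 57.03° = 1.5416.
tan θ_B(2→3) = n₃/n₂ = tan 47.09° = 1.0758.
Multiplying, n₃/n₁ = 1.5416 × 1.0758 = 1.6584, and θ_B(1→3) = arctan 1.6584 = 58.91°.

θ_B ≈ 58.91°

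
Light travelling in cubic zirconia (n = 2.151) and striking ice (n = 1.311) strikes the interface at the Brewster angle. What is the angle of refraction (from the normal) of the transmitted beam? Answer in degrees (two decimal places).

θ_B = arctan(n₂/n₁) = arctan(1.311/2.151) = 31.36°.
The refracted ray is perpendicular to the reflected ray, so θ_t = 90° − θ_B = 58.64°.

θ_t ≈ 58.64°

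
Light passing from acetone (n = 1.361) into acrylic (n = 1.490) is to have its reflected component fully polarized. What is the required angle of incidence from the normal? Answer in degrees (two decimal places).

θ_B ≈ 47.59°

tan θ_B = n₂/n₁ = 1.490/1.361 = 1.0948.
θ_B = arctan(1.0948) = 47.59°.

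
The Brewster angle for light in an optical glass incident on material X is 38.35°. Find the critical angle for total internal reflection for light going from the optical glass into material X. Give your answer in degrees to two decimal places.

θ_c ≈ 52.30°

From Brewster, n₂/n₁ = tan θ_B = tan 38.35° = 0.7912.
Then sin θ_c = n₂/n₁ = 0.7912, so θ_c = arcsin 0.7912 = 52.30°.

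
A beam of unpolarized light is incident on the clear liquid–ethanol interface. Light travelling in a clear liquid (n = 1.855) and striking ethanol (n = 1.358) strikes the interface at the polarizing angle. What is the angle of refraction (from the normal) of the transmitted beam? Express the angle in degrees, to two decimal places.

θ_t ≈ 53.79°

First find Brewster's angle: tan θ_B = 1.358/1.855 = 0.7321, giving θ_B = 36.21°.
The refracted ray is perpendicular to the reflected ray, so θ_t = 90° − θ_B = 53.79°.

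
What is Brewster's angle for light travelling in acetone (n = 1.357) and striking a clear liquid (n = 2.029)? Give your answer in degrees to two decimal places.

θ_B ≈ 56.23°

Here n₂/n₁ = 2.029/1.357 = 1.4952, and Brewster's law gives tan θ_B = n₂/n₁. Taking the arctangent, θ_B = 56.23°.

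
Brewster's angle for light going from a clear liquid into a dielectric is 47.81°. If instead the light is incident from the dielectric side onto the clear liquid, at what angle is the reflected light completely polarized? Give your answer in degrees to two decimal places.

tan θ_B' = n₁/n₂ = 1/tan θ_B, so θ_B' = 90° − θ_B.
θ_B' = 90° − 47.81° = 42.19°.

θ_B' ≈ 42.19°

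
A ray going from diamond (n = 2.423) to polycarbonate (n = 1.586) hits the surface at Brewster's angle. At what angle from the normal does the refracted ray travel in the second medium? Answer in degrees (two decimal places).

θ_t ≈ 56.79°

θ_B = arctan(n₂/n₁) = arctan(1.586/2.423) = 33.21°.
Since θ_B + θ_t = 90° at Brewster incidence, θ_t = 90° − 33.21° = 56.79°.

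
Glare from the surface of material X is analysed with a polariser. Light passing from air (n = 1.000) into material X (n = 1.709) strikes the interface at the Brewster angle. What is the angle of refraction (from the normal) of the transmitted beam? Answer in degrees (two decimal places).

tan θ_B = n₂/n₁ = 1.709/1.000 = 1.7090, so θ_B = 59.67°.
Since θ_B + θ_t = 90° at Brewster incidence, θ_t = 90° − 59.67° = 30.33°.

θ_t ≈ 30.33°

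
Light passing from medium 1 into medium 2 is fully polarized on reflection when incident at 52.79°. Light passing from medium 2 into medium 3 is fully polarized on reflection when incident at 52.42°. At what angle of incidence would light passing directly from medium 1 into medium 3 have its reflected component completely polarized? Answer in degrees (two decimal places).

θ_B ≈ 59.70°

Each Brewster angle gives a ratio: n₂/n₁ = tan 52.79° = 1.3170, n₃/n₂ = tan 52.42° = 1.2995.
Multiplying, n₃/n₁ = 1.3170 × 1.2995 = 1.7114, and θ_B(1→3) = arctan 1.7114 = 59.70°.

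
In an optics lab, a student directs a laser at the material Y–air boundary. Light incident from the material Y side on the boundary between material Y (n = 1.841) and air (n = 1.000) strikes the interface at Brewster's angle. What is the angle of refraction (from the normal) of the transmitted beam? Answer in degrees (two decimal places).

θ_B = arctan(n₂/n₁) = arctan(1.000/1.841) = 28.51°.
At Brewster's angle the reflected and refracted rays are perpendicular, so θ_t = 90° − θ_B = 90° − 28.51° = 61.49°.

θ_t ≈ 61.49°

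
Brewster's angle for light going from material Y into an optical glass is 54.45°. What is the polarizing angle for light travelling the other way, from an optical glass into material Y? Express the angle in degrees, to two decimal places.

θ_B' ≈ 35.55°

tan θ_B' = n₁/n₂ = 1/tan θ_B, so θ_B' = 90° − θ_B.
θ_B' = 90° − 54.45° = 35.55°.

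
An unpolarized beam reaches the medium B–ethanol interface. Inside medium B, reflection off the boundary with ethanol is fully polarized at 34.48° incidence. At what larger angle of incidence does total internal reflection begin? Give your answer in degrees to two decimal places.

θ_c ≈ 43.37°

tan θ_B = n₂/n₁ = tan 34.48° = 0.6868.
Total internal reflection: sin θ_c = n₂/n₁ = 0.6868.
θ_c = arcsin(0.6868) = 43.37°.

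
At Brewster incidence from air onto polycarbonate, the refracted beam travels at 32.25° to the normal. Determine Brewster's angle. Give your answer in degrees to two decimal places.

θ_B ≈ 57.75°

Since the reflected and refracted rays are at right angles at the polarizing angle, θ_B + θ_t = 90°.
So θ_B = 90° − θ_t = 90° − 32.25° = 57.75°.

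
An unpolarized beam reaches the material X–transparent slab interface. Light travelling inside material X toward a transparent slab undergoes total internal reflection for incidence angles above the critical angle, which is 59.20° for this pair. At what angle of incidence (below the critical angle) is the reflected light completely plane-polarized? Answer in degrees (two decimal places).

sin θ_c = n₂/n₁, so n₂/n₁ = sin 59.20° = 0.8590.
Brewster: tan θ_B = n₂/n₁ = 0.8590.
θ_B = arctan(0.8590) = 40.66°.

θ_B ≈ 40.66°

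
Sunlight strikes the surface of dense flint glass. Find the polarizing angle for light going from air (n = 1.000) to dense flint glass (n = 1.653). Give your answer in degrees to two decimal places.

θ_B ≈ 58.83°

At Brewster's angle the reflected and refracted rays are perpendicular, which with Snell's law gives tan θ_B = n₂/n₁.
Brewster's condition: tan θ_B = n₂/n₁ = 1.653/1.000 = 1.6530. Taking the arctangent, θ_B = 58.83°.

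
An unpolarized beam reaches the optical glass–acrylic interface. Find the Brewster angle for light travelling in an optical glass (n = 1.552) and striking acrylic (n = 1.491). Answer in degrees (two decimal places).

θ_B ≈ 43.85°

Brewster's condition: tan θ_B = n₂/n₁ = 1.491/1.552 = 0.9607.
So θ_B = arctan 0.9607 = 43.85°.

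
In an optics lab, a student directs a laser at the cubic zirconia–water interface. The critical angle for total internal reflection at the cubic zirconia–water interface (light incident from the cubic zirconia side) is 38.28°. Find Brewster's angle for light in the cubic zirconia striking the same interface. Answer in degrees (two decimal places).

θ_B ≈ 31.78°

sin θ_c = n₂/n₁, so n₂/n₁ = sin 38.28° = 0.6195.
Brewster: tan θ_B = n₂/n₁ = 0.6195.
θ_B = arctan(0.6195) = 31.78°.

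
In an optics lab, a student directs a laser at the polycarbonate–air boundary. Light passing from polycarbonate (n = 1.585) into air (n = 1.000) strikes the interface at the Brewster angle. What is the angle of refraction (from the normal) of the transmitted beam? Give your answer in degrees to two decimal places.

θ_B = arctan(n₂/n₁) = arctan(1.000/1.585) = 32.25°.
The refracted ray is perpendicular to the reflected ray, so θ_t = 90° − θ_B = 57.75°.

θ_t ≈ 57.75°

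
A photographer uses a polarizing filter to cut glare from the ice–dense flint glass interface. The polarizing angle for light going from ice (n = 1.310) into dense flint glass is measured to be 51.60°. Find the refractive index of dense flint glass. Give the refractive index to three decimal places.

Full polarization of the reflected beam means tan θ_B = n₂/n₁, where n₁ is the incident medium (ice).
n₂ = n₁ tan θ_B = 1.310 × tan 51.60° = 1.653.

n ≈ 1.653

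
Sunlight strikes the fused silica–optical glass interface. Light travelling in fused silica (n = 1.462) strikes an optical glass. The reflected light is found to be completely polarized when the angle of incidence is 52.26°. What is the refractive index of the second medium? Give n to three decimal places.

n ≈ 1.889

At the polarizing angle, tan θ_B = n₂/n₁ with n₁ on the incident side (fused silica) and n₂ on the transmitted side (an optical glass).
n₂ = n₁ tan θ_B = 1.462 × tan 52.26° = 1.889.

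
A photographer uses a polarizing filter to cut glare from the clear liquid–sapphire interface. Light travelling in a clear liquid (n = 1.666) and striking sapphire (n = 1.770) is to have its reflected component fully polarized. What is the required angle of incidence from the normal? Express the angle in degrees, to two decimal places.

θ_B ≈ 46.73°

The reflected p-component vanishes when tan θ_B = n₂/n₁.
Here n₂/n₁ = 1.770/1.666 = 1.0624, and Brewster's law gives tan θ_B = n₂/n₁.
So θ_B = arctan 1.0624 = 46.73°.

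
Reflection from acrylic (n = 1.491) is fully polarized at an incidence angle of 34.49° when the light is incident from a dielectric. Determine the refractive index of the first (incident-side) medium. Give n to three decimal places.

Full polarization of the reflected beam means tan θ_B = n₂/n₁, where n₁ is the incident medium (a dielectric).
n₁ = n₂ / tan θ_B = 1.491 / tan 34.49° = 2.170.

n ≈ 2.170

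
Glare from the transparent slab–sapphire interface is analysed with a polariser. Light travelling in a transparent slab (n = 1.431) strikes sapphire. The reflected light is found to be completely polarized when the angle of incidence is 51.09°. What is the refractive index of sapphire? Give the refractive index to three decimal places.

n ≈ 1.773

Full polarization of the reflected beam means tan θ_B = n₂/n₁, where n₁ is the incident medium (a transparent slab).
n₂ = n₁ tan θ_B = 1.431 × tan 51.09° = 1.773.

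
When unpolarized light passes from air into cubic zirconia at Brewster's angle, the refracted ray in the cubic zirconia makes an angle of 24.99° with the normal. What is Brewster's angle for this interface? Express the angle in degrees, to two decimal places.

θ_B ≈ 65.01°

At Brewster's angle the reflected and refracted rays are perpendicular, so θ_B + θ_t = 90°.
θ_B = 90° − 24.99° = 65.01°.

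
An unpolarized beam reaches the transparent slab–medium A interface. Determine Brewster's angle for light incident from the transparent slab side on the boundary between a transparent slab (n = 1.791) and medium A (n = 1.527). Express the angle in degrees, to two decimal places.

Brewster's condition: tan θ_B = n₂/n₁ = 1.527/1.791 = 0.8526.
So θ_B = arctan 0.8526 = 40.45°.

θ_B ≈ 40.45°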